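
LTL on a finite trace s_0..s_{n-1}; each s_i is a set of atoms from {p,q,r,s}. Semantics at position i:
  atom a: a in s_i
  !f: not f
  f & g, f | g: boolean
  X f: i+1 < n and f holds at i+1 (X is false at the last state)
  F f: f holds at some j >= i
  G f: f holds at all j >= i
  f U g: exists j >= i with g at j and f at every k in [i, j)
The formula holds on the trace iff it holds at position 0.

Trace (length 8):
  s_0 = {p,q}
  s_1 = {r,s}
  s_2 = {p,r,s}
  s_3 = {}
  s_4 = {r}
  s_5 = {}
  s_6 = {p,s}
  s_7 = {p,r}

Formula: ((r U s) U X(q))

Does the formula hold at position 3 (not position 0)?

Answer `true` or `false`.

Answer: false

Derivation:
s_0={p,q}: ((r U s) U X(q))=False (r U s)=False r=False s=False X(q)=False q=True
s_1={r,s}: ((r U s) U X(q))=False (r U s)=True r=True s=True X(q)=False q=False
s_2={p,r,s}: ((r U s) U X(q))=False (r U s)=True r=True s=True X(q)=False q=False
s_3={}: ((r U s) U X(q))=False (r U s)=False r=False s=False X(q)=False q=False
s_4={r}: ((r U s) U X(q))=False (r U s)=False r=True s=False X(q)=False q=False
s_5={}: ((r U s) U X(q))=False (r U s)=False r=False s=False X(q)=False q=False
s_6={p,s}: ((r U s) U X(q))=False (r U s)=True r=False s=True X(q)=False q=False
s_7={p,r}: ((r U s) U X(q))=False (r U s)=False r=True s=False X(q)=False q=False
Evaluating at position 3: result = False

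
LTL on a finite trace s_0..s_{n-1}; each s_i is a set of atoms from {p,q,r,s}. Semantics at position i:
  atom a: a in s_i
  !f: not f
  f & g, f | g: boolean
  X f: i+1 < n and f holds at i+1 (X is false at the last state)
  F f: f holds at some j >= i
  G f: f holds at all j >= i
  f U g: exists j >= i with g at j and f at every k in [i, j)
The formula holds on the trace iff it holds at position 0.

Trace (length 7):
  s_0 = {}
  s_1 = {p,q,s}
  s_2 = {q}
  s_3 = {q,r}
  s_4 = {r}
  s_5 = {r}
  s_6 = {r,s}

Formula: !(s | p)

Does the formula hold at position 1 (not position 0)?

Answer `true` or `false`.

s_0={}: !(s | p)=True (s | p)=False s=False p=False
s_1={p,q,s}: !(s | p)=False (s | p)=True s=True p=True
s_2={q}: !(s | p)=True (s | p)=False s=False p=False
s_3={q,r}: !(s | p)=True (s | p)=False s=False p=False
s_4={r}: !(s | p)=True (s | p)=False s=False p=False
s_5={r}: !(s | p)=True (s | p)=False s=False p=False
s_6={r,s}: !(s | p)=False (s | p)=True s=True p=False
Evaluating at position 1: result = False

Answer: false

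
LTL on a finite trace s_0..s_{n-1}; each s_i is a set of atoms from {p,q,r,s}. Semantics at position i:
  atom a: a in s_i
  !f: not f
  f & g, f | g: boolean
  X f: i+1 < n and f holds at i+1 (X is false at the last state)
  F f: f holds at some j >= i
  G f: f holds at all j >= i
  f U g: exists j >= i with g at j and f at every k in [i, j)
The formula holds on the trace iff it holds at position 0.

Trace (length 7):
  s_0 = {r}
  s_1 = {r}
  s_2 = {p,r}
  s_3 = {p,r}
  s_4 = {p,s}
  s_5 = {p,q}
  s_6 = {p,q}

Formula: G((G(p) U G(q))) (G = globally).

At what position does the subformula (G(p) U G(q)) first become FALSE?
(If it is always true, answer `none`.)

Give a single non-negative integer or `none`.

s_0={r}: (G(p) U G(q))=False G(p)=False p=False G(q)=False q=False
s_1={r}: (G(p) U G(q))=False G(p)=False p=False G(q)=False q=False
s_2={p,r}: (G(p) U G(q))=True G(p)=True p=True G(q)=False q=False
s_3={p,r}: (G(p) U G(q))=True G(p)=True p=True G(q)=False q=False
s_4={p,s}: (G(p) U G(q))=True G(p)=True p=True G(q)=False q=False
s_5={p,q}: (G(p) U G(q))=True G(p)=True p=True G(q)=True q=True
s_6={p,q}: (G(p) U G(q))=True G(p)=True p=True G(q)=True q=True
G((G(p) U G(q))) holds globally = False
First violation at position 0.

Answer: 0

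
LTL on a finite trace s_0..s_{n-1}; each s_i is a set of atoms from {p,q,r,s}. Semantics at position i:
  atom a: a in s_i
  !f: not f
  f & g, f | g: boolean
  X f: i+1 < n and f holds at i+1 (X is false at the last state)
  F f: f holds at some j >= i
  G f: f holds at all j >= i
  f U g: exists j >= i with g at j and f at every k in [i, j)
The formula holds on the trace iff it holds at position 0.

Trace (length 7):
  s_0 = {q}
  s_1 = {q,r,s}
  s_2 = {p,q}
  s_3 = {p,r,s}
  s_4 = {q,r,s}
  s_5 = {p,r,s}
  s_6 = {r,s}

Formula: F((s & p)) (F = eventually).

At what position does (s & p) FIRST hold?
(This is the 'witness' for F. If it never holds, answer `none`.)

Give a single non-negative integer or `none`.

Answer: 3

Derivation:
s_0={q}: (s & p)=False s=False p=False
s_1={q,r,s}: (s & p)=False s=True p=False
s_2={p,q}: (s & p)=False s=False p=True
s_3={p,r,s}: (s & p)=True s=True p=True
s_4={q,r,s}: (s & p)=False s=True p=False
s_5={p,r,s}: (s & p)=True s=True p=True
s_6={r,s}: (s & p)=False s=True p=False
F((s & p)) holds; first witness at position 3.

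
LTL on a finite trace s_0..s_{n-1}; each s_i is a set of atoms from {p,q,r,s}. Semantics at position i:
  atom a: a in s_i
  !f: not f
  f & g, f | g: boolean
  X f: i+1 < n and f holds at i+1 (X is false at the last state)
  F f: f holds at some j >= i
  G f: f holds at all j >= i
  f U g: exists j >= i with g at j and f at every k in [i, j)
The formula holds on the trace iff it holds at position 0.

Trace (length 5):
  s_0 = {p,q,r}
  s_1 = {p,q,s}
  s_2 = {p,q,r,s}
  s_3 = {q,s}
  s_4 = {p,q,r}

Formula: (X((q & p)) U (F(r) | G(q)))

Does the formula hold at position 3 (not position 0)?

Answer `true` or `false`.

Answer: true

Derivation:
s_0={p,q,r}: (X((q & p)) U (F(r) | G(q)))=True X((q & p))=True (q & p)=True q=True p=True (F(r) | G(q))=True F(r)=True r=True G(q)=True
s_1={p,q,s}: (X((q & p)) U (F(r) | G(q)))=True X((q & p))=True (q & p)=True q=True p=True (F(r) | G(q))=True F(r)=True r=False G(q)=True
s_2={p,q,r,s}: (X((q & p)) U (F(r) | G(q)))=True X((q & p))=False (q & p)=True q=True p=True (F(r) | G(q))=True F(r)=True r=True G(q)=True
s_3={q,s}: (X((q & p)) U (F(r) | G(q)))=True X((q & p))=True (q & p)=False q=True p=False (F(r) | G(q))=True F(r)=True r=False G(q)=True
s_4={p,q,r}: (X((q & p)) U (F(r) | G(q)))=True X((q & p))=False (q & p)=True q=True p=True (F(r) | G(q))=True F(r)=True r=True G(q)=True
Evaluating at position 3: result = True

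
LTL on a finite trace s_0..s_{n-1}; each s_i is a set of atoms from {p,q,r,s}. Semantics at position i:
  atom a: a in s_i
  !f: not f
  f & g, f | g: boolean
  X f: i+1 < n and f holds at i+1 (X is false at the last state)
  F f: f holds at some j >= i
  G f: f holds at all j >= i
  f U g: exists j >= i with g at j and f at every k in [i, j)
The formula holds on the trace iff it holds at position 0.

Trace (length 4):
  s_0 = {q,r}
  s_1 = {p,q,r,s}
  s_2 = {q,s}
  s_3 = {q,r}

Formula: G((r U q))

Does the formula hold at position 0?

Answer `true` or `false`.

s_0={q,r}: G((r U q))=True (r U q)=True r=True q=True
s_1={p,q,r,s}: G((r U q))=True (r U q)=True r=True q=True
s_2={q,s}: G((r U q))=True (r U q)=True r=False q=True
s_3={q,r}: G((r U q))=True (r U q)=True r=True q=True

Answer: true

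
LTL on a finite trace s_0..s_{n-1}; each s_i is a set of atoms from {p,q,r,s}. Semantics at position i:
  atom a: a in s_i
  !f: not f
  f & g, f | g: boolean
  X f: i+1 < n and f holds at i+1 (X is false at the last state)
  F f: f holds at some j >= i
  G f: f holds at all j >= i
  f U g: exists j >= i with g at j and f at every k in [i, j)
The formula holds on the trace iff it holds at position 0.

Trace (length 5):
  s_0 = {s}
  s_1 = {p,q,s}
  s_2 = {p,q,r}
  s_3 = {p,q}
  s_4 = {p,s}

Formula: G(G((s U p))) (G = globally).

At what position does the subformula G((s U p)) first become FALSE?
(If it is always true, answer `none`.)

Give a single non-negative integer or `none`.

Answer: none

Derivation:
s_0={s}: G((s U p))=True (s U p)=True s=True p=False
s_1={p,q,s}: G((s U p))=True (s U p)=True s=True p=True
s_2={p,q,r}: G((s U p))=True (s U p)=True s=False p=True
s_3={p,q}: G((s U p))=True (s U p)=True s=False p=True
s_4={p,s}: G((s U p))=True (s U p)=True s=True p=True
G(G((s U p))) holds globally = True
No violation — formula holds at every position.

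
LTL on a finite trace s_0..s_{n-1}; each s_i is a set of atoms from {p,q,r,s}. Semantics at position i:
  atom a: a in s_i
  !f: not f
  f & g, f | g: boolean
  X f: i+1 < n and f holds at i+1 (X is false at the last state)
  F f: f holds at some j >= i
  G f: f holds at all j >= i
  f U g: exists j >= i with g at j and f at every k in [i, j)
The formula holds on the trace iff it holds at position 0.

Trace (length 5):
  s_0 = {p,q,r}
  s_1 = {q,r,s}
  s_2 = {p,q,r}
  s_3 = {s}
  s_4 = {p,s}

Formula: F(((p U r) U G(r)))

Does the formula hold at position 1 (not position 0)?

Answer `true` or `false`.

s_0={p,q,r}: F(((p U r) U G(r)))=False ((p U r) U G(r))=False (p U r)=True p=True r=True G(r)=False
s_1={q,r,s}: F(((p U r) U G(r)))=False ((p U r) U G(r))=False (p U r)=True p=False r=True G(r)=False
s_2={p,q,r}: F(((p U r) U G(r)))=False ((p U r) U G(r))=False (p U r)=True p=True r=True G(r)=False
s_3={s}: F(((p U r) U G(r)))=False ((p U r) U G(r))=False (p U r)=False p=False r=False G(r)=False
s_4={p,s}: F(((p U r) U G(r)))=False ((p U r) U G(r))=False (p U r)=False p=True r=False G(r)=False
Evaluating at position 1: result = False

Answer: false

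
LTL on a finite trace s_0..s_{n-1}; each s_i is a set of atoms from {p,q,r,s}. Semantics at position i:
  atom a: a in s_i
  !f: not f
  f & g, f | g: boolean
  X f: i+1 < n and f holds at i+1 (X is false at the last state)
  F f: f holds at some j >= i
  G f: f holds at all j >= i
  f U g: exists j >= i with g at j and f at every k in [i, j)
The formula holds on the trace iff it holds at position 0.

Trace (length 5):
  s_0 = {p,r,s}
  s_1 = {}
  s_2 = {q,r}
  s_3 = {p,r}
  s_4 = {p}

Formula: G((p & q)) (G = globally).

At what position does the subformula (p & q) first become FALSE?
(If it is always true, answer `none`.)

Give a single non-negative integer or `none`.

s_0={p,r,s}: (p & q)=False p=True q=False
s_1={}: (p & q)=False p=False q=False
s_2={q,r}: (p & q)=False p=False q=True
s_3={p,r}: (p & q)=False p=True q=False
s_4={p}: (p & q)=False p=True q=False
G((p & q)) holds globally = False
First violation at position 0.

Answer: 0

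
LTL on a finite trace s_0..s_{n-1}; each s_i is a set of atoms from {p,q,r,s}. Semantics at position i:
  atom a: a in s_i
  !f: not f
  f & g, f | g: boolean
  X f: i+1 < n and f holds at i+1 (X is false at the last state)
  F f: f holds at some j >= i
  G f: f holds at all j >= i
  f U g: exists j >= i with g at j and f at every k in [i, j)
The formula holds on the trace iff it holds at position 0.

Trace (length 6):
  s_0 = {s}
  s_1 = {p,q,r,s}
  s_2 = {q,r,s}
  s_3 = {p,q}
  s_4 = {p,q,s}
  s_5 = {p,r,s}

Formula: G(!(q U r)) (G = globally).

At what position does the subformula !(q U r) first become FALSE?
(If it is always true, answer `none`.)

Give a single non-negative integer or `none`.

s_0={s}: !(q U r)=True (q U r)=False q=False r=False
s_1={p,q,r,s}: !(q U r)=False (q U r)=True q=True r=True
s_2={q,r,s}: !(q U r)=False (q U r)=True q=True r=True
s_3={p,q}: !(q U r)=False (q U r)=True q=True r=False
s_4={p,q,s}: !(q U r)=False (q U r)=True q=True r=False
s_5={p,r,s}: !(q U r)=False (q U r)=True q=False r=True
G(!(q U r)) holds globally = False
First violation at position 1.

Answer: 1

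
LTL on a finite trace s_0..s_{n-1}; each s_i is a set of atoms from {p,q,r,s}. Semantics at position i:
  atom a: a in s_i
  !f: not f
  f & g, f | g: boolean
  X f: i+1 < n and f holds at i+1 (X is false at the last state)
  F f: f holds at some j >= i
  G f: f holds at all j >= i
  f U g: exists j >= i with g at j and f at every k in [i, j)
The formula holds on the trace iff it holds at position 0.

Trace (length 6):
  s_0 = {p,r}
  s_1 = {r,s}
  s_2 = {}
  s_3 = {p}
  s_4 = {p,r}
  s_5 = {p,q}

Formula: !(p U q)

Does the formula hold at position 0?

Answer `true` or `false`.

s_0={p,r}: !(p U q)=True (p U q)=False p=True q=False
s_1={r,s}: !(p U q)=True (p U q)=False p=False q=False
s_2={}: !(p U q)=True (p U q)=False p=False q=False
s_3={p}: !(p U q)=False (p U q)=True p=True q=False
s_4={p,r}: !(p U q)=False (p U q)=True p=True q=False
s_5={p,q}: !(p U q)=False (p U q)=True p=True q=True

Answer: true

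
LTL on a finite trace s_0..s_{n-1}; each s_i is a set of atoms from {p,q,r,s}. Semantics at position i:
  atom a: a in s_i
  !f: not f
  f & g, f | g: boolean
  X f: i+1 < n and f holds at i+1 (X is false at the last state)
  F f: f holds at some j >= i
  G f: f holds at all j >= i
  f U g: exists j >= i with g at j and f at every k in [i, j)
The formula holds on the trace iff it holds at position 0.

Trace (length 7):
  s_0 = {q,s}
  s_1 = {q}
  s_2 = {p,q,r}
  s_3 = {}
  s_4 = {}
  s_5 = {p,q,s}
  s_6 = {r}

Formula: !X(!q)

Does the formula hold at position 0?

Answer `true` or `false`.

s_0={q,s}: !X(!q)=True X(!q)=False !q=False q=True
s_1={q}: !X(!q)=True X(!q)=False !q=False q=True
s_2={p,q,r}: !X(!q)=False X(!q)=True !q=False q=True
s_3={}: !X(!q)=False X(!q)=True !q=True q=False
s_4={}: !X(!q)=True X(!q)=False !q=True q=False
s_5={p,q,s}: !X(!q)=False X(!q)=True !q=False q=True
s_6={r}: !X(!q)=True X(!q)=False !q=True q=False

Answer: true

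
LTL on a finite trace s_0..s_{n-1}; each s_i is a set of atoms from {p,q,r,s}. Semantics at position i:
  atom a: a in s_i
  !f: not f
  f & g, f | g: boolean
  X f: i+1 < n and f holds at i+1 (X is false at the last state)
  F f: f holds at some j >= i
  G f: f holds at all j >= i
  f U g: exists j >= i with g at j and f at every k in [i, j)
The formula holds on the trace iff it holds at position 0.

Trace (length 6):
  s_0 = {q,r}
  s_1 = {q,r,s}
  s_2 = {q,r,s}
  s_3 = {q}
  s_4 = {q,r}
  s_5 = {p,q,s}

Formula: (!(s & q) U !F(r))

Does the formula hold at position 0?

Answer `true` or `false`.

s_0={q,r}: (!(s & q) U !F(r))=False !(s & q)=True (s & q)=False s=False q=True !F(r)=False F(r)=True r=True
s_1={q,r,s}: (!(s & q) U !F(r))=False !(s & q)=False (s & q)=True s=True q=True !F(r)=False F(r)=True r=True
s_2={q,r,s}: (!(s & q) U !F(r))=False !(s & q)=False (s & q)=True s=True q=True !F(r)=False F(r)=True r=True
s_3={q}: (!(s & q) U !F(r))=True !(s & q)=True (s & q)=False s=False q=True !F(r)=False F(r)=True r=False
s_4={q,r}: (!(s & q) U !F(r))=True !(s & q)=True (s & q)=False s=False q=True !F(r)=False F(r)=True r=True
s_5={p,q,s}: (!(s & q) U !F(r))=True !(s & q)=False (s & q)=True s=True q=True !F(r)=True F(r)=False r=False

Answer: false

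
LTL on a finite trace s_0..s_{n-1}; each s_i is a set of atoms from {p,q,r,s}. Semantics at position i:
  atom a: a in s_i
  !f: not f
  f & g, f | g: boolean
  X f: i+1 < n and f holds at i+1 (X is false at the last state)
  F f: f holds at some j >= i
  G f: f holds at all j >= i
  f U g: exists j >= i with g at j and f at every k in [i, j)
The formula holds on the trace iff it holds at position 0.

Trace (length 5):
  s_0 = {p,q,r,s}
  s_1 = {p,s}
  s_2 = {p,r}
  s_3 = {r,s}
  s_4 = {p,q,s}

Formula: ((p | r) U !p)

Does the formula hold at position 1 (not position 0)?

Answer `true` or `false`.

Answer: true

Derivation:
s_0={p,q,r,s}: ((p | r) U !p)=True (p | r)=True p=True r=True !p=False
s_1={p,s}: ((p | r) U !p)=True (p | r)=True p=True r=False !p=False
s_2={p,r}: ((p | r) U !p)=True (p | r)=True p=True r=True !p=False
s_3={r,s}: ((p | r) U !p)=True (p | r)=True p=False r=True !p=True
s_4={p,q,s}: ((p | r) U !p)=False (p | r)=True p=True r=False !p=False
Evaluating at position 1: result = True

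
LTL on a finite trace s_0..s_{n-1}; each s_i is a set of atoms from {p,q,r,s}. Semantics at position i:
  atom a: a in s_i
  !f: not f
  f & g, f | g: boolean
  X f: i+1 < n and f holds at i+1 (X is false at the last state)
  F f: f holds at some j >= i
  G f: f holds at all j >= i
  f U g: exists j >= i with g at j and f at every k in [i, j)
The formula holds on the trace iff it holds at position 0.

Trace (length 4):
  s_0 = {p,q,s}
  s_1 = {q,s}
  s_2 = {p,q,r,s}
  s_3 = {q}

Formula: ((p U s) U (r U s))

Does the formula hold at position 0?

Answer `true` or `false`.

Answer: true

Derivation:
s_0={p,q,s}: ((p U s) U (r U s))=True (p U s)=True p=True s=True (r U s)=True r=False
s_1={q,s}: ((p U s) U (r U s))=True (p U s)=True p=False s=True (r U s)=True r=False
s_2={p,q,r,s}: ((p U s) U (r U s))=True (p U s)=True p=True s=True (r U s)=True r=True
s_3={q}: ((p U s) U (r U s))=False (p U s)=False p=False s=False (r U s)=False r=False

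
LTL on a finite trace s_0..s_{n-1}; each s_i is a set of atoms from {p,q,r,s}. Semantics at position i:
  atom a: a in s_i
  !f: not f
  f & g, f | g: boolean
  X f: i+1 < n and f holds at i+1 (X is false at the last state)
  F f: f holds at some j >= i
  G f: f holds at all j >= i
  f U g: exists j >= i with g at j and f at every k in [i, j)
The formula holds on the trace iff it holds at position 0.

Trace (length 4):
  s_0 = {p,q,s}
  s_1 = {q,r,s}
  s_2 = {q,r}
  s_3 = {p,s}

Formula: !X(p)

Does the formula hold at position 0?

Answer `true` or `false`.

s_0={p,q,s}: !X(p)=True X(p)=False p=True
s_1={q,r,s}: !X(p)=True X(p)=False p=False
s_2={q,r}: !X(p)=False X(p)=True p=False
s_3={p,s}: !X(p)=True X(p)=False p=True

Answer: true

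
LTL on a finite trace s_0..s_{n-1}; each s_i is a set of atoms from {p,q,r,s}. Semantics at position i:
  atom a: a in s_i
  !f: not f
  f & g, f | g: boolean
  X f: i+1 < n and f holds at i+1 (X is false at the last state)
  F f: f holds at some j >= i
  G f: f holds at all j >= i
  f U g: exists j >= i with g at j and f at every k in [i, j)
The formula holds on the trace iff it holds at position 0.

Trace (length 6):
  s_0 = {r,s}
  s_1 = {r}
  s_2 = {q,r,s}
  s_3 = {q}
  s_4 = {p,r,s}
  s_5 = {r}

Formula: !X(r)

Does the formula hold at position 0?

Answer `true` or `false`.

Answer: false

Derivation:
s_0={r,s}: !X(r)=False X(r)=True r=True
s_1={r}: !X(r)=False X(r)=True r=True
s_2={q,r,s}: !X(r)=True X(r)=False r=True
s_3={q}: !X(r)=False X(r)=True r=False
s_4={p,r,s}: !X(r)=False X(r)=True r=True
s_5={r}: !X(r)=True X(r)=False r=True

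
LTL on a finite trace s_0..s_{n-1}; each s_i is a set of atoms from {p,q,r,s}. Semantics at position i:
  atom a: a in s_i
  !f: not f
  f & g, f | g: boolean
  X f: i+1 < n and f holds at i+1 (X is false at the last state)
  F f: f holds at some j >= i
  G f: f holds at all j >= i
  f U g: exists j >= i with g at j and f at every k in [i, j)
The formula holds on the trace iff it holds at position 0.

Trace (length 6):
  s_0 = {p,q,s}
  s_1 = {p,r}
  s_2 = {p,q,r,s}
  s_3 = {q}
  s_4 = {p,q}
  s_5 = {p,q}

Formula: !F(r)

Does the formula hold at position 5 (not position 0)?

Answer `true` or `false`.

Answer: true

Derivation:
s_0={p,q,s}: !F(r)=False F(r)=True r=False
s_1={p,r}: !F(r)=False F(r)=True r=True
s_2={p,q,r,s}: !F(r)=False F(r)=True r=True
s_3={q}: !F(r)=True F(r)=False r=False
s_4={p,q}: !F(r)=True F(r)=False r=False
s_5={p,q}: !F(r)=True F(r)=False r=False
Evaluating at position 5: result = True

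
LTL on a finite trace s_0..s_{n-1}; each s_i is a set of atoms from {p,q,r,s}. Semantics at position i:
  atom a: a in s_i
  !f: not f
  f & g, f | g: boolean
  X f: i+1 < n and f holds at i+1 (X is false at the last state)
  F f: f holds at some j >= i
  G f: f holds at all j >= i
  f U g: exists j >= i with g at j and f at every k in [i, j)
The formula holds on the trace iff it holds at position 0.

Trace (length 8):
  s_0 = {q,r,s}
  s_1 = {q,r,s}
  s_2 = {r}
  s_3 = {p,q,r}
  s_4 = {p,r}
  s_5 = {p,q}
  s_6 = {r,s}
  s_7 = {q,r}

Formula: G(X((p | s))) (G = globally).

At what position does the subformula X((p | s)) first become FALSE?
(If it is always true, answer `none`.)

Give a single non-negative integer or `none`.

s_0={q,r,s}: X((p | s))=True (p | s)=True p=False s=True
s_1={q,r,s}: X((p | s))=False (p | s)=True p=False s=True
s_2={r}: X((p | s))=True (p | s)=False p=False s=False
s_3={p,q,r}: X((p | s))=True (p | s)=True p=True s=False
s_4={p,r}: X((p | s))=True (p | s)=True p=True s=False
s_5={p,q}: X((p | s))=True (p | s)=True p=True s=False
s_6={r,s}: X((p | s))=False (p | s)=True p=False s=True
s_7={q,r}: X((p | s))=False (p | s)=False p=False s=False
G(X((p | s))) holds globally = False
First violation at position 1.

Answer: 1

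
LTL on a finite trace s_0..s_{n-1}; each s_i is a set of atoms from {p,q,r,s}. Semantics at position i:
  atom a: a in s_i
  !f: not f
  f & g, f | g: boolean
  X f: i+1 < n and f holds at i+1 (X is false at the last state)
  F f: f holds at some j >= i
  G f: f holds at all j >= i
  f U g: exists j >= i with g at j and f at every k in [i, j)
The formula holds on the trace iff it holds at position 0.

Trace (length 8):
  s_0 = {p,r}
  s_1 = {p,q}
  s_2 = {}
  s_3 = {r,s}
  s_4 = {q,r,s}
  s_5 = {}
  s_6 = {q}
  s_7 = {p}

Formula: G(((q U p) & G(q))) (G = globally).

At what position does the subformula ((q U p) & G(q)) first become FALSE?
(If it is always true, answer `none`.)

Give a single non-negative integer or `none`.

Answer: 0

Derivation:
s_0={p,r}: ((q U p) & G(q))=False (q U p)=True q=False p=True G(q)=False
s_1={p,q}: ((q U p) & G(q))=False (q U p)=True q=True p=True G(q)=False
s_2={}: ((q U p) & G(q))=False (q U p)=False q=False p=False G(q)=False
s_3={r,s}: ((q U p) & G(q))=False (q U p)=False q=False p=False G(q)=False
s_4={q,r,s}: ((q U p) & G(q))=False (q U p)=False q=True p=False G(q)=False
s_5={}: ((q U p) & G(q))=False (q U p)=False q=False p=False G(q)=False
s_6={q}: ((q U p) & G(q))=False (q U p)=True q=True p=False G(q)=False
s_7={p}: ((q U p) & G(q))=False (q U p)=True q=False p=True G(q)=False
G(((q U p) & G(q))) holds globally = False
First violation at position 0.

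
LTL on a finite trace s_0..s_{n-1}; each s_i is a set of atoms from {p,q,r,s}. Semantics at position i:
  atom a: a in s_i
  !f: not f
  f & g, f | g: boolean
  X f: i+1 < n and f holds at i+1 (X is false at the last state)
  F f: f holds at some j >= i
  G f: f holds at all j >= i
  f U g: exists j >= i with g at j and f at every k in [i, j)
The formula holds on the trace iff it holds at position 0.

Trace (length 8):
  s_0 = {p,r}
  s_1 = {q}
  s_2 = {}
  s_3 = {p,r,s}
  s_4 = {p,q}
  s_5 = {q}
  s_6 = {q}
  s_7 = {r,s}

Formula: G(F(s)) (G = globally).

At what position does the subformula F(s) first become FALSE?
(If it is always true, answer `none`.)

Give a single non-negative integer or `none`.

Answer: none

Derivation:
s_0={p,r}: F(s)=True s=False
s_1={q}: F(s)=True s=False
s_2={}: F(s)=True s=False
s_3={p,r,s}: F(s)=True s=True
s_4={p,q}: F(s)=True s=False
s_5={q}: F(s)=True s=False
s_6={q}: F(s)=True s=False
s_7={r,s}: F(s)=True s=True
G(F(s)) holds globally = True
No violation — formula holds at every position.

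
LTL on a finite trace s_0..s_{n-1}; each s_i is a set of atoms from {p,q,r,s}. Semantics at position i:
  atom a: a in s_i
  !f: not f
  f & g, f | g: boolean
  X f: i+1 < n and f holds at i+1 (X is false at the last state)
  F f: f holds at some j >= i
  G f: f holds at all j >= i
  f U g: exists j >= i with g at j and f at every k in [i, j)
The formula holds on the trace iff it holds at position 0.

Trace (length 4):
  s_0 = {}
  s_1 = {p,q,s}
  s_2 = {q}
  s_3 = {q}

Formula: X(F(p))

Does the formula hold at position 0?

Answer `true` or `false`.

s_0={}: X(F(p))=True F(p)=True p=False
s_1={p,q,s}: X(F(p))=False F(p)=True p=True
s_2={q}: X(F(p))=False F(p)=False p=False
s_3={q}: X(F(p))=False F(p)=False p=False

Answer: true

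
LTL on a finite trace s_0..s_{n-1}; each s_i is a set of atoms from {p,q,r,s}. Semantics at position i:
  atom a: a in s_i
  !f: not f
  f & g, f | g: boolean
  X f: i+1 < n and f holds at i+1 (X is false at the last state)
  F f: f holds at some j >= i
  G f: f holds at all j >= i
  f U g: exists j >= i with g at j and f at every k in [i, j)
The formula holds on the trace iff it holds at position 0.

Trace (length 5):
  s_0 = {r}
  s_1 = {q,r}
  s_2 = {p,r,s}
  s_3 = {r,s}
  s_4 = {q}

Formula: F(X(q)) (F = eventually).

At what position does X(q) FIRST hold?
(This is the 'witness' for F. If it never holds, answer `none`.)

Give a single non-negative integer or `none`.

Answer: 0

Derivation:
s_0={r}: X(q)=True q=False
s_1={q,r}: X(q)=False q=True
s_2={p,r,s}: X(q)=False q=False
s_3={r,s}: X(q)=True q=False
s_4={q}: X(q)=False q=True
F(X(q)) holds; first witness at position 0.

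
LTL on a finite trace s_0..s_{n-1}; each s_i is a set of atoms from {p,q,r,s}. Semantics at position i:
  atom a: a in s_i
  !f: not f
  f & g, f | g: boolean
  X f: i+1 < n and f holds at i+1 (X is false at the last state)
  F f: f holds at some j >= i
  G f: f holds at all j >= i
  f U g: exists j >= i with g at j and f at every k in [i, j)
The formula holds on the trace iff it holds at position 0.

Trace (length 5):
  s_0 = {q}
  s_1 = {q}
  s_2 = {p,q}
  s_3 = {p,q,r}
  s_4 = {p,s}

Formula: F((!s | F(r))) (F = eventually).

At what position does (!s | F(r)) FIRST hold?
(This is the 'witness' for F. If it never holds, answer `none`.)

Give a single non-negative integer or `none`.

s_0={q}: (!s | F(r))=True !s=True s=False F(r)=True r=False
s_1={q}: (!s | F(r))=True !s=True s=False F(r)=True r=False
s_2={p,q}: (!s | F(r))=True !s=True s=False F(r)=True r=False
s_3={p,q,r}: (!s | F(r))=True !s=True s=False F(r)=True r=True
s_4={p,s}: (!s | F(r))=False !s=False s=True F(r)=False r=False
F((!s | F(r))) holds; first witness at position 0.

Answer: 0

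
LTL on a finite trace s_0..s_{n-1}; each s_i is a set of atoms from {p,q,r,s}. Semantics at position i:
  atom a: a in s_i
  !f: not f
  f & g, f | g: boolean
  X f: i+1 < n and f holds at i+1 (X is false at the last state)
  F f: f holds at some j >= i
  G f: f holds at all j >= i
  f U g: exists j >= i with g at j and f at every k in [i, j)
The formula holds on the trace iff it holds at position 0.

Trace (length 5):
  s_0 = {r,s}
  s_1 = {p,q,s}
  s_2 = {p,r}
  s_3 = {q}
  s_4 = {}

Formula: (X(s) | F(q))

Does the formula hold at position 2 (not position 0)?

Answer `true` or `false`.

s_0={r,s}: (X(s) | F(q))=True X(s)=True s=True F(q)=True q=False
s_1={p,q,s}: (X(s) | F(q))=True X(s)=False s=True F(q)=True q=True
s_2={p,r}: (X(s) | F(q))=True X(s)=False s=False F(q)=True q=False
s_3={q}: (X(s) | F(q))=True X(s)=False s=False F(q)=True q=True
s_4={}: (X(s) | F(q))=False X(s)=False s=False F(q)=False q=False
Evaluating at position 2: result = True

Answer: true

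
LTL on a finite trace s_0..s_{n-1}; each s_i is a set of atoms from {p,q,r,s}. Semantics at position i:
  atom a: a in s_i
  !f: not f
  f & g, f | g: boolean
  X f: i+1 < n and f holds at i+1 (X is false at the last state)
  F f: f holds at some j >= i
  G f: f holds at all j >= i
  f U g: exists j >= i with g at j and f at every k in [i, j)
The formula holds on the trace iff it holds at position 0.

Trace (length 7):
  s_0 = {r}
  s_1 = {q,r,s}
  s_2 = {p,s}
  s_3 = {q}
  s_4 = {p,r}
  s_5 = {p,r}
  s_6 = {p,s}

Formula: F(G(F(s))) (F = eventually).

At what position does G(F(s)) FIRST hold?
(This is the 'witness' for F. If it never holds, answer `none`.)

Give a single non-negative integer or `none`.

s_0={r}: G(F(s))=True F(s)=True s=False
s_1={q,r,s}: G(F(s))=True F(s)=True s=True
s_2={p,s}: G(F(s))=True F(s)=True s=True
s_3={q}: G(F(s))=True F(s)=True s=False
s_4={p,r}: G(F(s))=True F(s)=True s=False
s_5={p,r}: G(F(s))=True F(s)=True s=False
s_6={p,s}: G(F(s))=True F(s)=True s=True
F(G(F(s))) holds; first witness at position 0.

Answer: 0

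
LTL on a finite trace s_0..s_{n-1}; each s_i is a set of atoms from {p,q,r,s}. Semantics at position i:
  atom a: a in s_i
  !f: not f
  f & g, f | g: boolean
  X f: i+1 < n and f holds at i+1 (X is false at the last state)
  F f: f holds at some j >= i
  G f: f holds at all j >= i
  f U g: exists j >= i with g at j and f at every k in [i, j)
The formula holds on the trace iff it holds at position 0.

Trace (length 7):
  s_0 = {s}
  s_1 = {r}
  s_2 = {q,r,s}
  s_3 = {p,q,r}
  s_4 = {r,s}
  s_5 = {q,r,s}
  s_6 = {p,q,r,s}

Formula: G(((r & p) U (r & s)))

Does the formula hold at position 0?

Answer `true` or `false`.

Answer: false

Derivation:
s_0={s}: G(((r & p) U (r & s)))=False ((r & p) U (r & s))=False (r & p)=False r=False p=False (r & s)=False s=True
s_1={r}: G(((r & p) U (r & s)))=False ((r & p) U (r & s))=False (r & p)=False r=True p=False (r & s)=False s=False
s_2={q,r,s}: G(((r & p) U (r & s)))=True ((r & p) U (r & s))=True (r & p)=False r=True p=False (r & s)=True s=True
s_3={p,q,r}: G(((r & p) U (r & s)))=True ((r & p) U (r & s))=True (r & p)=True r=True p=True (r & s)=False s=False
s_4={r,s}: G(((r & p) U (r & s)))=True ((r & p) U (r & s))=True (r & p)=False r=True p=False (r & s)=True s=True
s_5={q,r,s}: G(((r & p) U (r & s)))=True ((r & p) U (r & s))=True (r & p)=False r=True p=False (r & s)=True s=True
s_6={p,q,r,s}: G(((r & p) U (r & s)))=True ((r & p) U (r & s))=True (r & p)=True r=True p=True (r & s)=True s=True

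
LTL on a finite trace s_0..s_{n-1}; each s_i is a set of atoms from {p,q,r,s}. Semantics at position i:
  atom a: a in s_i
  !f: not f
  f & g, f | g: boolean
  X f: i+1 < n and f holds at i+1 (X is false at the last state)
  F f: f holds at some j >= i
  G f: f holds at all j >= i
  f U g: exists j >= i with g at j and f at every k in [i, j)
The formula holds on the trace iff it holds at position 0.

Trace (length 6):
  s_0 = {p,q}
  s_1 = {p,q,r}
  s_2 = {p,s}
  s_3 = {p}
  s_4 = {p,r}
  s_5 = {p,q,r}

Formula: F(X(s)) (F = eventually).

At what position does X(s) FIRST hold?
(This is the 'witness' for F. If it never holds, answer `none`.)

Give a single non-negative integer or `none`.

s_0={p,q}: X(s)=False s=False
s_1={p,q,r}: X(s)=True s=False
s_2={p,s}: X(s)=False s=True
s_3={p}: X(s)=False s=False
s_4={p,r}: X(s)=False s=False
s_5={p,q,r}: X(s)=False s=False
F(X(s)) holds; first witness at position 1.

Answer: 1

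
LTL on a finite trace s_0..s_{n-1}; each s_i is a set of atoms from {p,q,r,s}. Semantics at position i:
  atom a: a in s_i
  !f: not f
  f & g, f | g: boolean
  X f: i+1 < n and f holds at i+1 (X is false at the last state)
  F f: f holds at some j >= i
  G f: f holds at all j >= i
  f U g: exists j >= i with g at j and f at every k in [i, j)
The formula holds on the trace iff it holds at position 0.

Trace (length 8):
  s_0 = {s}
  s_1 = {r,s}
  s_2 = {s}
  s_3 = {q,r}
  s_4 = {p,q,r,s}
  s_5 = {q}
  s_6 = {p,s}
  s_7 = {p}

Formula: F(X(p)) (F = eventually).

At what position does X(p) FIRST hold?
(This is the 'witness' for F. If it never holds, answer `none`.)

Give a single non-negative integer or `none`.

s_0={s}: X(p)=False p=False
s_1={r,s}: X(p)=False p=False
s_2={s}: X(p)=False p=False
s_3={q,r}: X(p)=True p=False
s_4={p,q,r,s}: X(p)=False p=True
s_5={q}: X(p)=True p=False
s_6={p,s}: X(p)=True p=True
s_7={p}: X(p)=False p=True
F(X(p)) holds; first witness at position 3.

Answer: 3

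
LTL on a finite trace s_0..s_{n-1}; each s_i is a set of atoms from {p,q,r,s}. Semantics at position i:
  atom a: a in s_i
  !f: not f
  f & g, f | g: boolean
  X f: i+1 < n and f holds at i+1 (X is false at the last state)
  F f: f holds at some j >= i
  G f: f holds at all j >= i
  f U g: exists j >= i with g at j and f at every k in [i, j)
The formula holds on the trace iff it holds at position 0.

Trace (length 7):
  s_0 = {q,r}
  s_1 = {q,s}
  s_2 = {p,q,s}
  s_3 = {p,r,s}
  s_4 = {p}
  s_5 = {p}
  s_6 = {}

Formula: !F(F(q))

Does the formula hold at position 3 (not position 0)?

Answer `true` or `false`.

Answer: true

Derivation:
s_0={q,r}: !F(F(q))=False F(F(q))=True F(q)=True q=True
s_1={q,s}: !F(F(q))=False F(F(q))=True F(q)=True q=True
s_2={p,q,s}: !F(F(q))=False F(F(q))=True F(q)=True q=True
s_3={p,r,s}: !F(F(q))=True F(F(q))=False F(q)=False q=False
s_4={p}: !F(F(q))=True F(F(q))=False F(q)=False q=False
s_5={p}: !F(F(q))=True F(F(q))=False F(q)=False q=False
s_6={}: !F(F(q))=True F(F(q))=False F(q)=False q=False
Evaluating at position 3: result = True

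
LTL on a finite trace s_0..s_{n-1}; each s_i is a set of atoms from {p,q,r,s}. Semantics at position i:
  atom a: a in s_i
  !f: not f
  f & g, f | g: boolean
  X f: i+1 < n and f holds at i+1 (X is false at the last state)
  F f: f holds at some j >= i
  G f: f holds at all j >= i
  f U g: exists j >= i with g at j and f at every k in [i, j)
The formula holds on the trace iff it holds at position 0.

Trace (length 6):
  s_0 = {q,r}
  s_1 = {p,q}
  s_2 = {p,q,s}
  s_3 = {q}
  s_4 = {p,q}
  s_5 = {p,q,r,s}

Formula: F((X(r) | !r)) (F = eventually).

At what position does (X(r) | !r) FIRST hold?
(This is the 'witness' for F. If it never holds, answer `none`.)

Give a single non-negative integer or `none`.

s_0={q,r}: (X(r) | !r)=False X(r)=False r=True !r=False
s_1={p,q}: (X(r) | !r)=True X(r)=False r=False !r=True
s_2={p,q,s}: (X(r) | !r)=True X(r)=False r=False !r=True
s_3={q}: (X(r) | !r)=True X(r)=False r=False !r=True
s_4={p,q}: (X(r) | !r)=True X(r)=True r=False !r=True
s_5={p,q,r,s}: (X(r) | !r)=False X(r)=False r=True !r=False
F((X(r) | !r)) holds; first witness at position 1.

Answer: 1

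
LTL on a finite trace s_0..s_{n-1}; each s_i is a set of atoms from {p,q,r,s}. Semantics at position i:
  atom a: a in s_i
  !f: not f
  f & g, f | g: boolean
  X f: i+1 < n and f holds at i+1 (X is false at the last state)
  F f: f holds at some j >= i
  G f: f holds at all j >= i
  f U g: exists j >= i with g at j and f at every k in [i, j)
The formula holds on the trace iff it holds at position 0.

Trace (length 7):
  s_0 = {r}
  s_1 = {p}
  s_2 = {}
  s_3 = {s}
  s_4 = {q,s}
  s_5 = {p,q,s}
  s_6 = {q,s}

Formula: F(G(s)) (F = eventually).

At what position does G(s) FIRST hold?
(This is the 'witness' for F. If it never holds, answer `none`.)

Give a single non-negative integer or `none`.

Answer: 3

Derivation:
s_0={r}: G(s)=False s=False
s_1={p}: G(s)=False s=False
s_2={}: G(s)=False s=False
s_3={s}: G(s)=True s=True
s_4={q,s}: G(s)=True s=True
s_5={p,q,s}: G(s)=True s=True
s_6={q,s}: G(s)=True s=True
F(G(s)) holds; first witness at position 3.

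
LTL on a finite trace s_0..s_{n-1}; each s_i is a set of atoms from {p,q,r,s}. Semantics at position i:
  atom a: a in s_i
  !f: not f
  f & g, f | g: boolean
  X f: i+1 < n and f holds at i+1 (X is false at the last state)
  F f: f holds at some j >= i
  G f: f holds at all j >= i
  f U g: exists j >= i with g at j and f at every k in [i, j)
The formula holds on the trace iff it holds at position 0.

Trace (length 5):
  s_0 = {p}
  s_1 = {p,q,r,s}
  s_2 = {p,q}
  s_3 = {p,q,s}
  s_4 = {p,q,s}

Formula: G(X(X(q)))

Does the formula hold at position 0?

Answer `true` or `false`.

s_0={p}: G(X(X(q)))=False X(X(q))=True X(q)=True q=False
s_1={p,q,r,s}: G(X(X(q)))=False X(X(q))=True X(q)=True q=True
s_2={p,q}: G(X(X(q)))=False X(X(q))=True X(q)=True q=True
s_3={p,q,s}: G(X(X(q)))=False X(X(q))=False X(q)=True q=True
s_4={p,q,s}: G(X(X(q)))=False X(X(q))=False X(q)=False q=True

Answer: false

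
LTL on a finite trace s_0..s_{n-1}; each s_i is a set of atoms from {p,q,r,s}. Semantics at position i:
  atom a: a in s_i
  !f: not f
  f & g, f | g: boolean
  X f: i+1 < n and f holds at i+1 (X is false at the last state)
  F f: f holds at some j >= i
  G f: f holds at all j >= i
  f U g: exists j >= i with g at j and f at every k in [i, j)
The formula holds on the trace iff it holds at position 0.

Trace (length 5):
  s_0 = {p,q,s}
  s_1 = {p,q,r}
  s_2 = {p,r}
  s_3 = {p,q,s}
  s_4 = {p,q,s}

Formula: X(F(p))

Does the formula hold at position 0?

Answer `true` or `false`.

Answer: true

Derivation:
s_0={p,q,s}: X(F(p))=True F(p)=True p=True
s_1={p,q,r}: X(F(p))=True F(p)=True p=True
s_2={p,r}: X(F(p))=True F(p)=True p=True
s_3={p,q,s}: X(F(p))=True F(p)=True p=True
s_4={p,q,s}: X(F(p))=False F(p)=True p=True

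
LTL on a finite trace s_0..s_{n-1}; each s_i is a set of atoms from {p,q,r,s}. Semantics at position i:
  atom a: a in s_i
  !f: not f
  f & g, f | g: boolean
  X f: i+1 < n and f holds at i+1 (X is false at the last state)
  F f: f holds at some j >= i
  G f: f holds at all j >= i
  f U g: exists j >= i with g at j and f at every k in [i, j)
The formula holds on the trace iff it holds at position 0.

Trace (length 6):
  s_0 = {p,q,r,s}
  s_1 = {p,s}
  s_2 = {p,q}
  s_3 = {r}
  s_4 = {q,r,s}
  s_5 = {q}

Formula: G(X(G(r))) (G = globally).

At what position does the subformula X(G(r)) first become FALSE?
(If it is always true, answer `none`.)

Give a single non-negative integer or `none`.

Answer: 0

Derivation:
s_0={p,q,r,s}: X(G(r))=False G(r)=False r=True
s_1={p,s}: X(G(r))=False G(r)=False r=False
s_2={p,q}: X(G(r))=False G(r)=False r=False
s_3={r}: X(G(r))=False G(r)=False r=True
s_4={q,r,s}: X(G(r))=False G(r)=False r=True
s_5={q}: X(G(r))=False G(r)=False r=False
G(X(G(r))) holds globally = False
First violation at position 0.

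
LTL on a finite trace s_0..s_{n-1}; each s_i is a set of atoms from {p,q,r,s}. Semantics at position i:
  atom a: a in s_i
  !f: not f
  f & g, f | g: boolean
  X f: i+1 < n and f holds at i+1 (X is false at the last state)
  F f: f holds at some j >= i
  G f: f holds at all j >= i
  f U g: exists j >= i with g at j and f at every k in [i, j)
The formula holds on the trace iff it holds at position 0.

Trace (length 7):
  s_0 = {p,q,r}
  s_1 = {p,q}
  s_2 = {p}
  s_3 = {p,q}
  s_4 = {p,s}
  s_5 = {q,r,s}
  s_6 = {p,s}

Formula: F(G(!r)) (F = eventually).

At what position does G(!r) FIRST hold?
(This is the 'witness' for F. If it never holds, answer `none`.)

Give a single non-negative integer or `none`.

Answer: 6

Derivation:
s_0={p,q,r}: G(!r)=False !r=False r=True
s_1={p,q}: G(!r)=False !r=True r=False
s_2={p}: G(!r)=False !r=True r=False
s_3={p,q}: G(!r)=False !r=True r=False
s_4={p,s}: G(!r)=False !r=True r=False
s_5={q,r,s}: G(!r)=False !r=False r=True
s_6={p,s}: G(!r)=True !r=True r=False
F(G(!r)) holds; first witness at position 6.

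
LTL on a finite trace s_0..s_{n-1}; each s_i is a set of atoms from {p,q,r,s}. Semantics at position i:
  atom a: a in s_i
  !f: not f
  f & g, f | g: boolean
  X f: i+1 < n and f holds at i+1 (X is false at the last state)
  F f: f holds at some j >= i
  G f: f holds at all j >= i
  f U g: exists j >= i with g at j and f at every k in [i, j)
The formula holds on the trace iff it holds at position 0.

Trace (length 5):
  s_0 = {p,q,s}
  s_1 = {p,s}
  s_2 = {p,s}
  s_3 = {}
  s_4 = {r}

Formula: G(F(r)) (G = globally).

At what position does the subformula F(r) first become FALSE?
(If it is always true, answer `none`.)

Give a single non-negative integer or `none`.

Answer: none

Derivation:
s_0={p,q,s}: F(r)=True r=False
s_1={p,s}: F(r)=True r=False
s_2={p,s}: F(r)=True r=False
s_3={}: F(r)=True r=False
s_4={r}: F(r)=True r=True
G(F(r)) holds globally = True
No violation — formula holds at every position.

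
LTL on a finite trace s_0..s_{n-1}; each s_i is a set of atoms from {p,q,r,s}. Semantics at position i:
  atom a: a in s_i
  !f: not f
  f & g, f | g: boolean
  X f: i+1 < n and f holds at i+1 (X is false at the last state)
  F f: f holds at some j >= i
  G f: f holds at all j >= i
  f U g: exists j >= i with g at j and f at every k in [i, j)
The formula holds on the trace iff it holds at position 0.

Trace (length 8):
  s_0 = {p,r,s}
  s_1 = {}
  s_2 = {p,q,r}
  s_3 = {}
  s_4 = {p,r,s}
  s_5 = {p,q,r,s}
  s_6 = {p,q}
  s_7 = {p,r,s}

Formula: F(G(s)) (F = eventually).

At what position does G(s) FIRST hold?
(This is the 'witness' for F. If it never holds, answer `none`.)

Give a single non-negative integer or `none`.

s_0={p,r,s}: G(s)=False s=True
s_1={}: G(s)=False s=False
s_2={p,q,r}: G(s)=False s=False
s_3={}: G(s)=False s=False
s_4={p,r,s}: G(s)=False s=True
s_5={p,q,r,s}: G(s)=False s=True
s_6={p,q}: G(s)=False s=False
s_7={p,r,s}: G(s)=True s=True
F(G(s)) holds; first witness at position 7.

Answer: 7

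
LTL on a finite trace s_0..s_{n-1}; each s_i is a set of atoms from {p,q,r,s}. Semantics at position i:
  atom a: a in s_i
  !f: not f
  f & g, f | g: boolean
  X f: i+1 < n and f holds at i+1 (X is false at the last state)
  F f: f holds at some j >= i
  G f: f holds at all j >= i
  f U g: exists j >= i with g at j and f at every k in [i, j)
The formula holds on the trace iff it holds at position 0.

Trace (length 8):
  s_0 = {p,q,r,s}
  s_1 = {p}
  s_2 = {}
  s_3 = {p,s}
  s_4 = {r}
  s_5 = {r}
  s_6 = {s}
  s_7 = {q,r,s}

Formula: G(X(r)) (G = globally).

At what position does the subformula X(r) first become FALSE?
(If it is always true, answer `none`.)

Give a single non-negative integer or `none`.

Answer: 0

Derivation:
s_0={p,q,r,s}: X(r)=False r=True
s_1={p}: X(r)=False r=False
s_2={}: X(r)=False r=False
s_3={p,s}: X(r)=True r=False
s_4={r}: X(r)=True r=True
s_5={r}: X(r)=False r=True
s_6={s}: X(r)=True r=False
s_7={q,r,s}: X(r)=False r=True
G(X(r)) holds globally = False
First violation at position 0.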